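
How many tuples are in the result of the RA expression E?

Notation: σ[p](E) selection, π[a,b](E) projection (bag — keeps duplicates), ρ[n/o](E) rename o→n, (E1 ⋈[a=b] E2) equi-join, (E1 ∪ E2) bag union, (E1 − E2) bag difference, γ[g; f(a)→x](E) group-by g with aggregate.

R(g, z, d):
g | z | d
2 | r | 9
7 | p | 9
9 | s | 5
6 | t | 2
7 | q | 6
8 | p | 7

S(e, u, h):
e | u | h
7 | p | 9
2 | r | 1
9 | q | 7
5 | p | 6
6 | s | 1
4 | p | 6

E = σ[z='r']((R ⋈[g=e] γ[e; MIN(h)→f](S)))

Stepwise |·|:
  R → 6
  S → 6
  γ[e; MIN(h)→f](S) → 6
  (R ⋈[g=e] γ[e; MIN(h)→f](S)) → 5
  σ[z='r']((R ⋈[g=e] γ[e; MIN(h)→f](S))) → 1

|E| = 1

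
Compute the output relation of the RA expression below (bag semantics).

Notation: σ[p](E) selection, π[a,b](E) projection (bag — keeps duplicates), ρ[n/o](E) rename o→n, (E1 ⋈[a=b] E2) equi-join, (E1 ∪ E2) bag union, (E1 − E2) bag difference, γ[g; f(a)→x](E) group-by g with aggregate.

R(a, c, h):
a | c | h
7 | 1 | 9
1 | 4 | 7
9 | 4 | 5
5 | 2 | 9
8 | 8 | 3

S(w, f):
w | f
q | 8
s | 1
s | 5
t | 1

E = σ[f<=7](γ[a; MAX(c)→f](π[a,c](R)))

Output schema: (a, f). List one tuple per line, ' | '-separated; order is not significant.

Row counts bottom-up:
  R → 5
  π[a,c](R) → 5
  γ[a; MAX(c)→f](π[a,c](R)) → 5
  σ[f<=7](γ[a; MAX(c)→f](π[a,c](R))) → 4

== RESULT ==
a | f
1 | 4
5 | 2
7 | 1
9 | 4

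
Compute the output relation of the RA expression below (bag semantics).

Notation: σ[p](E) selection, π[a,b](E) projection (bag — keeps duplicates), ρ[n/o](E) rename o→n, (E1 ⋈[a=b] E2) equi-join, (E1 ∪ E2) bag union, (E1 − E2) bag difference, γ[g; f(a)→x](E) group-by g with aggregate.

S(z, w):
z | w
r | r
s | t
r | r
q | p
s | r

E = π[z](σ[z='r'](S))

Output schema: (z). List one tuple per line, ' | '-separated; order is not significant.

Per-node cardinality:
  S → 5
  σ[z='r'](S) → 2
  π[z](σ[z='r'](S)) → 2

== RESULT ==
z
r
r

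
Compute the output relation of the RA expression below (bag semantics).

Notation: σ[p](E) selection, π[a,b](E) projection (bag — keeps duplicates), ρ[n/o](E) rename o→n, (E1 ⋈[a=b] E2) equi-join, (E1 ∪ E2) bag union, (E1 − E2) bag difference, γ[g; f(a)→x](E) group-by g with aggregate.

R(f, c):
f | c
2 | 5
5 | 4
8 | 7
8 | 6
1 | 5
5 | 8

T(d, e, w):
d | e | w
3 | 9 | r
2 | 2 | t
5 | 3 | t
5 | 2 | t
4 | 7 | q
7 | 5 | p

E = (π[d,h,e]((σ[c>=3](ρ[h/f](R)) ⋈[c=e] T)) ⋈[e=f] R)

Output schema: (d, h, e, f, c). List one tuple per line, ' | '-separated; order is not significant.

Per-node cardinality:
  R → 6
  ρ[h/f](R) → 6
  σ[c>=3](ρ[h/f](R)) → 6
  T → 6
  (σ[c>=3](ρ[h/f](R)) ⋈[c=e] T) → 3
  π[d,h,e]((σ[c>=3](ρ[h/f](R)) ⋈[c=e] T)) → 3
  R → 6
  (π[d,h,e]((σ[c>=3](ρ[h/f](R)) ⋈[c=e] T)) ⋈[e=f] R) → 4

== RESULT ==
d | h | e | f | c
7 | 1 | 5 | 5 | 4
7 | 1 | 5 | 5 | 8
7 | 2 | 5 | 5 | 4
7 | 2 | 5 | 5 | 8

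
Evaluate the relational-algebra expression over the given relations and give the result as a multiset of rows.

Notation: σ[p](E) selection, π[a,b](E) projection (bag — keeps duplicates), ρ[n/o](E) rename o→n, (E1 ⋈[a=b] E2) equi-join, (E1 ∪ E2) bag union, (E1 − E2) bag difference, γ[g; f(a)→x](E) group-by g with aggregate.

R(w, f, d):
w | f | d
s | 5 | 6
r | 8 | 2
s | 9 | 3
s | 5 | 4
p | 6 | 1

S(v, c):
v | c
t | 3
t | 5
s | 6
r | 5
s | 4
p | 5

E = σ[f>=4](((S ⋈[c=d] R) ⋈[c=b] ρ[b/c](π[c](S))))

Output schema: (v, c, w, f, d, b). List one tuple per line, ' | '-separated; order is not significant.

Per-node cardinality:
  S → 6
  R → 5
  (S ⋈[c=d] R) → 3
  S → 6
  π[c](S) → 6
  ρ[b/c](π[c](S)) → 6
  ((S ⋈[c=d] R) ⋈[c=b] ρ[b/c](π[c](S))) → 3
  σ[f>=4](((S ⋈[c=d] R) ⋈[c=b] ρ[b/c](π[c](S)))) → 3

== RESULT ==
v | c | w | f | d | b
s | 4 | s | 5 | 4 | 4
s | 6 | s | 5 | 6 | 6
t | 3 | s | 9 | 3 | 3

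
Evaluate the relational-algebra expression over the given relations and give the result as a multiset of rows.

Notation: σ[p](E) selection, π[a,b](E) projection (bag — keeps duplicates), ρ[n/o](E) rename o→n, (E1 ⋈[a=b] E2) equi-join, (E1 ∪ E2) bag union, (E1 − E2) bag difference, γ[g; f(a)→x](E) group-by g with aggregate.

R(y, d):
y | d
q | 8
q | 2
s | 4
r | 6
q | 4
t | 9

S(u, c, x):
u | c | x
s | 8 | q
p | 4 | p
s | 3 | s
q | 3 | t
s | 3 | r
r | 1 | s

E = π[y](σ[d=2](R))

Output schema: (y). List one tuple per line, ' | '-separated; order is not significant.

Row counts bottom-up:
  R → 6
  σ[d=2](R) → 1
  π[y](σ[d=2](R)) → 1

== RESULT ==
y
q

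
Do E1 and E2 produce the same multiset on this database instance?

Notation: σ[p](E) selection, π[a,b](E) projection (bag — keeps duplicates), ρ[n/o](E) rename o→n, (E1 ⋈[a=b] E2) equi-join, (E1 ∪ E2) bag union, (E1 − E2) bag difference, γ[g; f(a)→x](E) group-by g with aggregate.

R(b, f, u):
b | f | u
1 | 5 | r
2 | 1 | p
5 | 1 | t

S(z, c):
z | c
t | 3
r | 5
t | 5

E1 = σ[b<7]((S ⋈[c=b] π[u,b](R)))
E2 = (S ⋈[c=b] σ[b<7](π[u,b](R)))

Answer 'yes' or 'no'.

E1 subexpression sizes:
  S → 3
  R → 3
  π[u,b](R) → 3
  (S ⋈[c=b] π[u,b](R)) → 2
  σ[b<7]((S ⋈[c=b] π[u,b](R))) → 2
E2 subexpression sizes:
  S → 3
  R → 3
  π[u,b](R) → 3
  σ[b<7](π[u,b](R)) → 3
  (S ⋈[c=b] σ[b<7](π[u,b](R))) → 2

E1 and E2 produce the same multiset:
z | c | u | b
r | 5 | t | 5
t | 5 | t | 5

yes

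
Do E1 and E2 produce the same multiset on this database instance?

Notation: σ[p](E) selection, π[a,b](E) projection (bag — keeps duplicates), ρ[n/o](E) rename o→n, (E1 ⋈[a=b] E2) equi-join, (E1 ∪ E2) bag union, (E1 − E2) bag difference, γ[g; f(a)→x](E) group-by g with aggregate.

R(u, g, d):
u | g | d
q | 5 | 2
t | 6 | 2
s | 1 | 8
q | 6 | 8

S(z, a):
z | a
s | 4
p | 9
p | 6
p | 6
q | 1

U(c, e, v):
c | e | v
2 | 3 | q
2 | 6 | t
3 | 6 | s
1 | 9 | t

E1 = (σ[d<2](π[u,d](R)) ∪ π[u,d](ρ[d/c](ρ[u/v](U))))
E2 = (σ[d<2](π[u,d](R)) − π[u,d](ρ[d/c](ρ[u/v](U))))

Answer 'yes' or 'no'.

E1 subexpression sizes:
  R → 4
  π[u,d](R) → 4
  σ[d<2](π[u,d](R)) → 0
  U → 4
  ρ[u/v](U) → 4
  ρ[d/c](ρ[u/v](U)) → 4
  π[u,d](ρ[d/c](ρ[u/v](U))) → 4
  (σ[d<2](π[u,d](R)) ∪ π[u,d](ρ[d/c](ρ[u/v](U)))) → 4
E2 subexpression sizes:
  R → 4
  π[u,d](R) → 4
  σ[d<2](π[u,d](R)) → 0
  U → 4
  ρ[u/v](U) → 4
  ρ[d/c](ρ[u/v](U)) → 4
  π[u,d](ρ[d/c](ρ[u/v](U))) → 4
  (σ[d<2](π[u,d](R)) − π[u,d](ρ[d/c](ρ[u/v](U)))) → 0

E1 result:
u | d
q | 2
s | 3
t | 1
t | 2
E2 result:
u | d
(0 rows)
Witness: ('t', 2) appears 1× in E1 but 0× in E2.

no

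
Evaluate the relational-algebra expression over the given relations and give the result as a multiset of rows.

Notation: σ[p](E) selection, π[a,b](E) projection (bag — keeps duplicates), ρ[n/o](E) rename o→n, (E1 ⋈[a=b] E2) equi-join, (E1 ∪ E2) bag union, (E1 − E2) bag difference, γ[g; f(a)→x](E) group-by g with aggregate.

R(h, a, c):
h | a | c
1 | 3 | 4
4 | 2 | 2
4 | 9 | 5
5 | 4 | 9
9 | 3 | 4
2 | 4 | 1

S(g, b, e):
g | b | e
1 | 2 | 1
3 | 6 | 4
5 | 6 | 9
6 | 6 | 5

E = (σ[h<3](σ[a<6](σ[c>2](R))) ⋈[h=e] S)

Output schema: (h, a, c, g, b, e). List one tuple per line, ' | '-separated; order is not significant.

Per-node cardinality:
  R → 6
  σ[c>2](R) → 4
  σ[a<6](σ[c>2](R)) → 3
  σ[h<3](σ[a<6](σ[c>2](R))) → 1
  S → 4
  (σ[h<3](σ[a<6](σ[c>2](R))) ⋈[h=e] S) → 1

== RESULT ==
h | a | c | g | b | e
1 | 3 | 4 | 1 | 2 | 1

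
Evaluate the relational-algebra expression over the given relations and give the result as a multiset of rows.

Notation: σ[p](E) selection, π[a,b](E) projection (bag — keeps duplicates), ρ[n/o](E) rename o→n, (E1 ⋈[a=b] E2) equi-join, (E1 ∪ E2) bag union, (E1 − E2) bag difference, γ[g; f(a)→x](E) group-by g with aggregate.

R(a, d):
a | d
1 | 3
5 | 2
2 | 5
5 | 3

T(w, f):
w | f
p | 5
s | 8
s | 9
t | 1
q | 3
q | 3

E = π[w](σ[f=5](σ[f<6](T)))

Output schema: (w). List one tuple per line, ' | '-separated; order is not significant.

Per-node cardinality:
  T → 6
  σ[f<6](T) → 4
  σ[f=5](σ[f<6](T)) → 1
  π[w](σ[f=5](σ[f<6](T))) → 1

== RESULT ==
w
p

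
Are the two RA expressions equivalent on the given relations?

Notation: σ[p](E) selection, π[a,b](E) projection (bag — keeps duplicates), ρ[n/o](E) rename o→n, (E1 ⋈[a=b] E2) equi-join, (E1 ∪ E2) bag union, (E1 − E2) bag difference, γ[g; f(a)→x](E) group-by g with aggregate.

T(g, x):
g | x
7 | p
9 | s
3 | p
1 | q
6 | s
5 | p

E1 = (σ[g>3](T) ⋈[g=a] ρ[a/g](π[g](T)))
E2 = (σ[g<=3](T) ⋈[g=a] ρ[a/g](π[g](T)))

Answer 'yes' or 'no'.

E1 row counts bottom-up:
  T → 6
  σ[g>3](T) → 4
  T → 6
  π[g](T) → 6
  ρ[a/g](π[g](T)) → 6
  (σ[g>3](T) ⋈[g=a] ρ[a/g](π[g](T))) → 4
E2 row counts bottom-up:
  T → 6
  σ[g<=3](T) → 2
  T → 6
  π[g](T) → 6
  ρ[a/g](π[g](T)) → 6
  (σ[g<=3](T) ⋈[g=a] ρ[a/g](π[g](T))) → 2

E1 result:
g | x | a
5 | p | 5
6 | s | 6
7 | p | 7
9 | s | 9
E2 result:
g | x | a
1 | q | 1
3 | p | 3
Witness: (5, 'p', 5) appears 1× in E1 but 0× in E2.

no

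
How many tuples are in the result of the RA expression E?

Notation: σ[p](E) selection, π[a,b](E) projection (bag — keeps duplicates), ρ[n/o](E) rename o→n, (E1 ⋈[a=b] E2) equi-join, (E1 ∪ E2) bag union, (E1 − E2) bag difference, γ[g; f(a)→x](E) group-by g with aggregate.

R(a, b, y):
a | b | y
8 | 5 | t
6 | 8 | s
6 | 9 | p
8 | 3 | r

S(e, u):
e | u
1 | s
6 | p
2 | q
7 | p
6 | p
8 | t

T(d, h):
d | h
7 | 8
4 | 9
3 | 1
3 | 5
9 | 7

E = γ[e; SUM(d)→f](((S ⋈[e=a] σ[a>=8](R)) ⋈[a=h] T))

Subexpression sizes:
  S → 6
  R → 4
  σ[a>=8](R) → 2
  (S ⋈[e=a] σ[a>=8](R)) → 2
  T → 5
  ((S ⋈[e=a] σ[a>=8](R)) ⋈[a=h] T) → 2
  γ[e; SUM(d)→f](((S ⋈[e=a] σ[a>=8](R)) ⋈[a=h] T)) → 1

|E| = 1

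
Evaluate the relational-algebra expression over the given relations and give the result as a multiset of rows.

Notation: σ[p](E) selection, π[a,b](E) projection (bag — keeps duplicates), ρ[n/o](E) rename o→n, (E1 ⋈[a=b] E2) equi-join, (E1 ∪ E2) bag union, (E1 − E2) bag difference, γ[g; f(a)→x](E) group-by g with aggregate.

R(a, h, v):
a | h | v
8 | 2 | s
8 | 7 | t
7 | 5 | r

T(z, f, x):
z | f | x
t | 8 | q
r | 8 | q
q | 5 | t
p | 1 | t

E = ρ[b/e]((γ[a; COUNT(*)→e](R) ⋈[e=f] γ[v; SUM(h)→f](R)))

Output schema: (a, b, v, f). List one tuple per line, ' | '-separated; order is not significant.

Subexpression sizes:
  R → 3
  γ[a; COUNT(*)→e](R) → 2
  R → 3
  γ[v; SUM(h)→f](R) → 3
  (γ[a; COUNT(*)→e](R) ⋈[e=f] γ[v; SUM(h)→f](R)) → 1
  ρ[b/e]((γ[a; COUNT(*)→e](R) ⋈[e=f] γ[v; SUM(h)→f](R))) → 1

== RESULT ==
a | b | v | f
8 | 2 | s | 2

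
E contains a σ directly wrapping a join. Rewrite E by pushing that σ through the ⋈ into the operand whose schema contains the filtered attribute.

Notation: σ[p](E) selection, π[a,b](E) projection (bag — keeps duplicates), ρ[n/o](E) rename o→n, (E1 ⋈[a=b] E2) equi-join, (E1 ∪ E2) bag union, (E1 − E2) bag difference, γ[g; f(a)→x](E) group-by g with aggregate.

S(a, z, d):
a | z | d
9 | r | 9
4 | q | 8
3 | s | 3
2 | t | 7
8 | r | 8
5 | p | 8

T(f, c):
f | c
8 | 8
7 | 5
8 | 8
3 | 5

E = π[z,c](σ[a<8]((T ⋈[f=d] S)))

σ filters on a, owned by the right side.
E' = π[z,c]((T ⋈[f=d] σ[a<8](S)))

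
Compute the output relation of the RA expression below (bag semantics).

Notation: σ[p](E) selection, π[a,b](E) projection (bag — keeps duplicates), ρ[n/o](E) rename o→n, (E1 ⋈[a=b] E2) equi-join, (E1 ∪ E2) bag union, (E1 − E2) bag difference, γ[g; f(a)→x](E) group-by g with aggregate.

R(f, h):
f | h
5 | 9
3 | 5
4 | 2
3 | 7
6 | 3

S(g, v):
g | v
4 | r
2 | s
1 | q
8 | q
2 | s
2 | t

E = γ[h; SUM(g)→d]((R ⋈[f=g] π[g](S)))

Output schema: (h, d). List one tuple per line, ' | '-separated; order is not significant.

Per-node cardinality:
  R → 5
  S → 6
  π[g](S) → 6
  (R ⋈[f=g] π[g](S)) → 1
  γ[h; SUM(g)→d]((R ⋈[f=g] π[g](S))) → 1

== RESULT ==
h | d
2 | 4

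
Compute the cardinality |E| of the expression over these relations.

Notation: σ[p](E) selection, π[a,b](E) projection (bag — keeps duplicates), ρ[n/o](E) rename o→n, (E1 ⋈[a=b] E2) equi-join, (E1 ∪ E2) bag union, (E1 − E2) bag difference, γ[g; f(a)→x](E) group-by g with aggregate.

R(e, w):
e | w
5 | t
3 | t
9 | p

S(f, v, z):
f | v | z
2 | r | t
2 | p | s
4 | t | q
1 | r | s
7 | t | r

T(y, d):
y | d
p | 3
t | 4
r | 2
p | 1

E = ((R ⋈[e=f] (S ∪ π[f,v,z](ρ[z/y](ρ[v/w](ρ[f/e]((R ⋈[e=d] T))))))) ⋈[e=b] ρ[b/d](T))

Per-node cardinality:
  R → 3
  S → 5
  R → 3
  T → 4
  (R ⋈[e=d] T) → 1
  ρ[f/e]((R ⋈[e=d] T)) → 1
  ρ[v/w](ρ[f/e]((R ⋈[e=d] T))) → 1
  ρ[z/y](ρ[v/w](ρ[f/e]((R ⋈[e=d] T)))) → 1
  π[f,v,z](ρ[z/y](ρ[v/w](ρ[f/e]((R ⋈[e=d] T))))) → 1
  (S ∪ π[f,v,z](ρ[z/y](ρ[v/w](ρ[f/e]((R ⋈[e=d] T)))))) → 6
  (R ⋈[e=f] (S ∪ π[f,v,z](ρ[z/y](ρ[v/w](ρ[f/e]((R ⋈[e=d] T))))))) → 1
  T → 4
  ρ[b/d](T) → 4
  ((R ⋈[e=f] (S ∪ π[f,v,z](ρ[z/y](ρ[v/w](ρ[f/e]((R ⋈[e=d] T))))))) ⋈[e=b] ρ[b/d](T)) → 1

|E| = 1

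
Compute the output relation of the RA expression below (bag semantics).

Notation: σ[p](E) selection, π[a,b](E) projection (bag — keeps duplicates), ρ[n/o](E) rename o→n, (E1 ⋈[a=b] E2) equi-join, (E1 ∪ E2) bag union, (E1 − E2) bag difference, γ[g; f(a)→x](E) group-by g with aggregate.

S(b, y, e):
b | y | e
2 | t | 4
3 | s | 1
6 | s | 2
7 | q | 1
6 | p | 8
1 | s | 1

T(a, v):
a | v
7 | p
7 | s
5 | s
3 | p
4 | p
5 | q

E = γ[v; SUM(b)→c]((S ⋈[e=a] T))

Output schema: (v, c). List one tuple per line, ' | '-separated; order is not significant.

Stepwise |·|:
  S → 6
  T → 6
  (S ⋈[e=a] T) → 1
  γ[v; SUM(b)→c]((S ⋈[e=a] T)) → 1

== RESULT ==
v | c
p | 2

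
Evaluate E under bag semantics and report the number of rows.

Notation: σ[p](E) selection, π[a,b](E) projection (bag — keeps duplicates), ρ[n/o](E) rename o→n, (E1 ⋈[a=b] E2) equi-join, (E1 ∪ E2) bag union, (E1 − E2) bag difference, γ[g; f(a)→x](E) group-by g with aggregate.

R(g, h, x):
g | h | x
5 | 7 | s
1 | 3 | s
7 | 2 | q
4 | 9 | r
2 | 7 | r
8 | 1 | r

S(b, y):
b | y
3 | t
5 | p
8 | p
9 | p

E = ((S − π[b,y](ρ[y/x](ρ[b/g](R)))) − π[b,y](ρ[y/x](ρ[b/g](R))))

Per-node cardinality:
  S → 4
  R → 6
  ρ[b/g](R) → 6
  ρ[y/x](ρ[b/g](R)) → 6
  π[b,y](ρ[y/x](ρ[b/g](R))) → 6
  (S − π[b,y](ρ[y/x](ρ[b/g](R)))) → 4
  R → 6
  ρ[b/g](R) → 6
  ρ[y/x](ρ[b/g](R)) → 6
  π[b,y](ρ[y/x](ρ[b/g](R))) → 6
  ((S − π[b,y](ρ[y/x](ρ[b/g](R)))) − π[b,y](ρ[y/x](ρ[b/g](R)))) → 4

|E| = 4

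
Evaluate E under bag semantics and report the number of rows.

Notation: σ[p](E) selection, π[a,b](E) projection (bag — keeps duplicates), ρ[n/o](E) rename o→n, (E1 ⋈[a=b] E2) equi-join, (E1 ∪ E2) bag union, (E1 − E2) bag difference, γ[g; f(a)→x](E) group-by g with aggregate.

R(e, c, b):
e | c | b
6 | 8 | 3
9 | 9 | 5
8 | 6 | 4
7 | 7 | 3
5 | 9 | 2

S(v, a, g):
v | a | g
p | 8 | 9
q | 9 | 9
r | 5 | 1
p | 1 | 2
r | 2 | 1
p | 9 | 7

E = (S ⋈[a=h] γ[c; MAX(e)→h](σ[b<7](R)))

Stepwise |·|:
  S → 6
  R → 5
  σ[b<7](R) → 5
  γ[c; MAX(e)→h](σ[b<7](R)) → 4
  (S ⋈[a=h] γ[c; MAX(e)→h](σ[b<7](R))) → 3

|E| = 3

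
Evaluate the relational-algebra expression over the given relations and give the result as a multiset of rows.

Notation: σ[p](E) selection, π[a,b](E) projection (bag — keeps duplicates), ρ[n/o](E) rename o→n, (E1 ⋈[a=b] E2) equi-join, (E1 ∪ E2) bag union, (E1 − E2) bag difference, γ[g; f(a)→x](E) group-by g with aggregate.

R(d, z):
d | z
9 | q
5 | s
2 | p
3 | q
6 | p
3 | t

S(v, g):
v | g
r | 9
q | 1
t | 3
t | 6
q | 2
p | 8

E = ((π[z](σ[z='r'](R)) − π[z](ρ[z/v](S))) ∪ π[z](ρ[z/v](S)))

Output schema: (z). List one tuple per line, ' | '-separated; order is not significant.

Stepwise |·|:
  R → 6
  σ[z='r'](R) → 0
  π[z](σ[z='r'](R)) → 0
  S → 6
  ρ[z/v](S) → 6
  π[z](ρ[z/v](S)) → 6
  (π[z](σ[z='r'](R)) − π[z](ρ[z/v](S))) → 0
  S → 6
  ρ[z/v](S) → 6
  π[z](ρ[z/v](S)) → 6
  ((π[z](σ[z='r'](R)) − π[z](ρ[z/v](S))) ∪ π[z](ρ[z/v](S))) → 6

== RESULT ==
z
p
q
q
r
t
t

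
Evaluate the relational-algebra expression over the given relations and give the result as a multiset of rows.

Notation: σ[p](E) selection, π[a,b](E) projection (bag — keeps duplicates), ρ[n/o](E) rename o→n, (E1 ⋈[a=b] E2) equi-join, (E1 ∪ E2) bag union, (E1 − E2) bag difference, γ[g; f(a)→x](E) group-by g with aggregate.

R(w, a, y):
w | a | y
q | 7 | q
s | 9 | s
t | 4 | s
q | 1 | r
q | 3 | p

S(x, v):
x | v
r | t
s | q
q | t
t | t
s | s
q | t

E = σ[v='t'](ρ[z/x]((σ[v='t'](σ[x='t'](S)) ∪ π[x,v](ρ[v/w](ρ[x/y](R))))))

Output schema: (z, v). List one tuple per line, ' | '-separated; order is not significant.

Subexpression sizes:
  S → 6
  σ[x='t'](S) → 1
  σ[v='t'](σ[x='t'](S)) → 1
  R → 5
  ρ[x/y](R) → 5
  ρ[v/w](ρ[x/y](R)) → 5
  π[x,v](ρ[v/w](ρ[x/y](R))) → 5
  (σ[v='t'](σ[x='t'](S)) ∪ π[x,v](ρ[v/w](ρ[x/y](R)))) → 6
  ρ[z/x]((σ[v='t'](σ[x='t'](S)) ∪ π[x,v](ρ[v/w](ρ[x/y](R))))) → 6
  σ[v='t'](ρ[z/x]((σ[v='t'](σ[x='t'](S)) ∪ π[x,v](ρ[v/w](ρ[x/y](R)))))) → 2

== RESULT ==
z | v
s | t
t | t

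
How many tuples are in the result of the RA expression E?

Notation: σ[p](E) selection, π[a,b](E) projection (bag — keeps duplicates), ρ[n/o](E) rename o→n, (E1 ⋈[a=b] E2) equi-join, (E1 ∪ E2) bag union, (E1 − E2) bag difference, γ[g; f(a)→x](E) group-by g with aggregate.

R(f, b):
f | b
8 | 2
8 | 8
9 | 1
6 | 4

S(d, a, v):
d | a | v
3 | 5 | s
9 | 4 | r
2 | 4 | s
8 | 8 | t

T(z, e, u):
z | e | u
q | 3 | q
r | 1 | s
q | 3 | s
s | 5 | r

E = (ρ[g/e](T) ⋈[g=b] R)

Subexpression sizes:
  T → 4
  ρ[g/e](T) → 4
  R → 4
  (ρ[g/e](T) ⋈[g=b] R) → 1

|E| = 1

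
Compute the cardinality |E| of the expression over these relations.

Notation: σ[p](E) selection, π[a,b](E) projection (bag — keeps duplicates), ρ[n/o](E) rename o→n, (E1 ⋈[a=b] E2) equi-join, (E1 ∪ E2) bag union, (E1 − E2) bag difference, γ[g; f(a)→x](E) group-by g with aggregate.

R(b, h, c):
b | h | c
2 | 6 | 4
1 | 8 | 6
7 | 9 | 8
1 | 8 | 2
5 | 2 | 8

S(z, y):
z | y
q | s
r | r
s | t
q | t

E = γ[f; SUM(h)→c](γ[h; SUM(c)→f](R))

Stepwise |·|:
  R → 5
  γ[h; SUM(c)→f](R) → 4
  γ[f; SUM(h)→c](γ[h; SUM(c)→f](R)) → 2

|E| = 2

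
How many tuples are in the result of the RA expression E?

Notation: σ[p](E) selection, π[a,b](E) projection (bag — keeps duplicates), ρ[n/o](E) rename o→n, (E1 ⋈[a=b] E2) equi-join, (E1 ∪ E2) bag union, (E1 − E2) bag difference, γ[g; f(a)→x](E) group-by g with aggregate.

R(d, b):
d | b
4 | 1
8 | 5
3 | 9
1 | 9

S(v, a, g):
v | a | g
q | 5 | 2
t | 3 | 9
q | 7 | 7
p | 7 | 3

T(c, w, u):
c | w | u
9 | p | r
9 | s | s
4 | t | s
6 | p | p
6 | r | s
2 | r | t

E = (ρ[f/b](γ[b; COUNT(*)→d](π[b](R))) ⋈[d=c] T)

Row counts bottom-up:
  R → 4
  π[b](R) → 4
  γ[b; COUNT(*)→d](π[b](R)) → 3
  ρ[f/b](γ[b; COUNT(*)→d](π[b](R))) → 3
  T → 6
  (ρ[f/b](γ[b; COUNT(*)→d](π[b](R))) ⋈[d=c] T) → 1

|E| = 1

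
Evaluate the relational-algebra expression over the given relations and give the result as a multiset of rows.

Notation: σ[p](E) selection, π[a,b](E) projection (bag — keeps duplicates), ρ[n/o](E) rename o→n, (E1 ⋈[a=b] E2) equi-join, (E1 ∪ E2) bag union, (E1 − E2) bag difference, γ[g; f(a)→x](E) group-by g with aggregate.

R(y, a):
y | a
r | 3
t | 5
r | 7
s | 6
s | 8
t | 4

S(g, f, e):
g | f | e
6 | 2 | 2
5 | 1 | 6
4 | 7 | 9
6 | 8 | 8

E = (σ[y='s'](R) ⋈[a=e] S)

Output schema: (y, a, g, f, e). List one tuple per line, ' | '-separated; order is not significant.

Row counts bottom-up:
  R → 6
  σ[y='s'](R) → 2
  S → 4
  (σ[y='s'](R) ⋈[a=e] S) → 2

== RESULT ==
y | a | g | f | e
s | 6 | 5 | 1 | 6
s | 8 | 6 | 8 | 8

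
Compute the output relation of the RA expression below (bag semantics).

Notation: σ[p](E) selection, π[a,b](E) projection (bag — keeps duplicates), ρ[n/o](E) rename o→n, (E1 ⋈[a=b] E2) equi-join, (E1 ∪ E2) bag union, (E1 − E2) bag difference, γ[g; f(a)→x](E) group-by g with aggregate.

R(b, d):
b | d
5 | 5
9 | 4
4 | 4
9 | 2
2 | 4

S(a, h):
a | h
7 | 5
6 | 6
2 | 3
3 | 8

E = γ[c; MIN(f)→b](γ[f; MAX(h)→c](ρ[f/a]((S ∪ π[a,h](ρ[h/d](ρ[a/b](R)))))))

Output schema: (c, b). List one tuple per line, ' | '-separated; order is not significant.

Stepwise |·|:
  S → 4
  R → 5
  ρ[a/b](R) → 5
  ρ[h/d](ρ[a/b](R)) → 5
  π[a,h](ρ[h/d](ρ[a/b](R))) → 5
  (S ∪ π[a,h](ρ[h/d](ρ[a/b](R)))) → 9
  ρ[f/a]((S ∪ π[a,h](ρ[h/d](ρ[a/b](R))))) → 9
  γ[f; MAX(h)→c](ρ[f/a]((S ∪ π[a,h](ρ[h/d](ρ[a/b](R)))))) → 7
  γ[c; MIN(f)→b](γ[f; MAX(h)→c](ρ[f/a]((S ∪ π[a,h](ρ[h/d](ρ[a/b](R))))))) → 4

== RESULT ==
c | b
4 | 2
5 | 5
6 | 6
8 | 3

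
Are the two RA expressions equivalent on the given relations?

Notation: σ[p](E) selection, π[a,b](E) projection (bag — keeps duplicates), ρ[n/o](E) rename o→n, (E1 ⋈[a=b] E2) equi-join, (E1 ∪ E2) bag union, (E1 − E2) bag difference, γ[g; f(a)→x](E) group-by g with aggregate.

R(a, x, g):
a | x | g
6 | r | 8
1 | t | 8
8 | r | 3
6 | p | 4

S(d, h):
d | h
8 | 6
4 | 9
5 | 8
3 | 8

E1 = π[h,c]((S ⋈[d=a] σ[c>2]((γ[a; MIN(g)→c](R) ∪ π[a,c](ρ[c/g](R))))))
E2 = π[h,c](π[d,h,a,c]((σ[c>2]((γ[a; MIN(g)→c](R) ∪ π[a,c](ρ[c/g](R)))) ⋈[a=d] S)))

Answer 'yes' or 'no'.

E1 row counts bottom-up:
  S → 4
  R → 4
  γ[a; MIN(g)→c](R) → 3
  R → 4
  ρ[c/g](R) → 4
  π[a,c](ρ[c/g](R)) → 4
  (γ[a; MIN(g)→c](R) ∪ π[a,c](ρ[c/g](R))) → 7
  σ[c>2]((γ[a; MIN(g)→c](R) ∪ π[a,c](ρ[c/g](R)))) → 7
  (S ⋈[d=a] σ[c>2]((γ[a; MIN(g)→c](R) ∪ π[a,c](ρ[c/g](R))))) → 2
  π[h,c]((S ⋈[d=a] σ[c>2]((γ[a; MIN(g)→c](R) ∪ π[a,c](ρ[c/g](R)))))) → 2
E2 row counts bottom-up:
  R → 4
  γ[a; MIN(g)→c](R) → 3
  R → 4
  ρ[c/g](R) → 4
  π[a,c](ρ[c/g](R)) → 4
  (γ[a; MIN(g)→c](R) ∪ π[a,c](ρ[c/g](R))) → 7
  σ[c>2]((γ[a; MIN(g)→c](R) ∪ π[a,c](ρ[c/g](R)))) → 7
  S → 4
  (σ[c>2]((γ[a; MIN(g)→c](R) ∪ π[a,c](ρ[c/g](R)))) ⋈[a=d] S) → 2
  π[d,h,a,c]((σ[c>2]((γ[a; MIN(g)→c](R) ∪ π[a,c](ρ[c/g](R)))) ⋈[a=d] S)) → 2
  π[h,c](π[d,h,a,c]((σ[c>2]((γ[a; MIN(g)→c](R) ∪ π[a,c](ρ[c/g](R)))) ⋈[a=d] S))) → 2

E1 and E2 produce the same multiset:
h | c
6 | 3
6 | 3

yes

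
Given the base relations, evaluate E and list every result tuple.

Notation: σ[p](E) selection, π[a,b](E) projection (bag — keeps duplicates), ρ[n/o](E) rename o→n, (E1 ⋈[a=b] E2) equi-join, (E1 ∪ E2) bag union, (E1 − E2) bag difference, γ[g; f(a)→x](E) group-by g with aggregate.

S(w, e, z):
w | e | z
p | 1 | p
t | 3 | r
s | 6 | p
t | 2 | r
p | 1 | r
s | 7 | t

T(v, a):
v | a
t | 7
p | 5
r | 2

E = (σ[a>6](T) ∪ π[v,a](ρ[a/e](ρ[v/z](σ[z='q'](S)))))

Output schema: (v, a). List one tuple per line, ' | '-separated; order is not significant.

Stepwise |·|:
  T → 3
  σ[a>6](T) → 1
  S → 6
  σ[z='q'](S) → 0
  ρ[v/z](σ[z='q'](S)) → 0
  ρ[a/e](ρ[v/z](σ[z='q'](S))) → 0
  π[v,a](ρ[a/e](ρ[v/z](σ[z='q'](S)))) → 0
  (σ[a>6](T) ∪ π[v,a](ρ[a/e](ρ[v/z](σ[z='q'](S))))) → 1

== RESULT ==
v | a
t | 7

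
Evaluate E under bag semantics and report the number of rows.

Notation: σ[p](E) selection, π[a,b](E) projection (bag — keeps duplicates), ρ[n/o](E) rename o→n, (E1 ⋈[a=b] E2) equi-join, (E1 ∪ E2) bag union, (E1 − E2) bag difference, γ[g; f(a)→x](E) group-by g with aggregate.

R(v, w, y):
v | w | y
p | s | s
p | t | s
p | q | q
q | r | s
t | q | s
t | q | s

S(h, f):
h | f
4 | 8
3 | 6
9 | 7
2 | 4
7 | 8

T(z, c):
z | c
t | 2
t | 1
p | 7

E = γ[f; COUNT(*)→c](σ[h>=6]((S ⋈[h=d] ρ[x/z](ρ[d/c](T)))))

Stepwise |·|:
  S → 5
  T → 3
  ρ[d/c](T) → 3
  ρ[x/z](ρ[d/c](T)) → 3
  (S ⋈[h=d] ρ[x/z](ρ[d/c](T))) → 2
  σ[h>=6]((S ⋈[h=d] ρ[x/z](ρ[d/c](T)))) → 1
  γ[f; COUNT(*)→c](σ[h>=6]((S ⋈[h=d] ρ[x/z](ρ[d/c](T))))) → 1

|E| = 1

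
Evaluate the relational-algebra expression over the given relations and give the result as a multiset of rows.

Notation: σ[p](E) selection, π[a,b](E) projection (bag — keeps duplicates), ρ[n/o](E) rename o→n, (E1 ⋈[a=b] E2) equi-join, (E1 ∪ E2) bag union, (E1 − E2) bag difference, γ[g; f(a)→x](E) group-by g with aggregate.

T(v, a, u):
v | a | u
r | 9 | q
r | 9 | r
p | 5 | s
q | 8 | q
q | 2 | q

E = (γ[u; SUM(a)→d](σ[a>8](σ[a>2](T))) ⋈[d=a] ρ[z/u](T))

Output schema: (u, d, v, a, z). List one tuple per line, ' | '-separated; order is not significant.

Row counts bottom-up:
  T → 5
  σ[a>2](T) → 4
  σ[a>8](σ[a>2](T)) → 2
  γ[u; SUM(a)→d](σ[a>8](σ[a>2](T))) → 2
  T → 5
  ρ[z/u](T) → 5
  (γ[u; SUM(a)→d](σ[a>8](σ[a>2](T))) ⋈[d=a] ρ[z/u](T)) → 4

== RESULT ==
u | d | v | a | z
q | 9 | r | 9 | q
q | 9 | r | 9 | r
r | 9 | r | 9 | q
r | 9 | r | 9 | r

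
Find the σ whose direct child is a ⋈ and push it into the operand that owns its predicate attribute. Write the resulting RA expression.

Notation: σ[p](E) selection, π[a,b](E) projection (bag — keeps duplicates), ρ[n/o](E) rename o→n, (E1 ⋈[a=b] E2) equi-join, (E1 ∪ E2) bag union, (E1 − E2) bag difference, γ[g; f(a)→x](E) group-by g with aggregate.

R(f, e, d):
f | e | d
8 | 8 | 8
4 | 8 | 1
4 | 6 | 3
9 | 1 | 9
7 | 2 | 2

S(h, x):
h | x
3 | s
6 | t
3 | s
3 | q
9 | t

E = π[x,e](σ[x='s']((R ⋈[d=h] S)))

σ filters on x, owned by the right side.
E' = π[x,e]((R ⋈[d=h] σ[x='s'](S)))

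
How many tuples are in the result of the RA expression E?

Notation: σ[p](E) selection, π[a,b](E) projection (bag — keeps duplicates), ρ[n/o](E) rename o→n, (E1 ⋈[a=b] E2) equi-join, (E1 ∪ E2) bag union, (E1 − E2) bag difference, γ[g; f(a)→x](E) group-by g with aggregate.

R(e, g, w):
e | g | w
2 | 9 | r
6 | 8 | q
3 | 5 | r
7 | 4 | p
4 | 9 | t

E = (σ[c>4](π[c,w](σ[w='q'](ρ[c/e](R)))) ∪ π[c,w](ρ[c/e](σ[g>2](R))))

Row counts bottom-up:
  R → 5
  ρ[c/e](R) → 5
  σ[w='q'](ρ[c/e](R)) → 1
  π[c,w](σ[w='q'](ρ[c/e](R))) → 1
  σ[c>4](π[c,w](σ[w='q'](ρ[c/e](R)))) → 1
  R → 5
  σ[g>2](R) → 5
  ρ[c/e](σ[g>2](R)) → 5
  π[c,w](ρ[c/e](σ[g>2](R))) → 5
  (σ[c>4](π[c,w](σ[w='q'](ρ[c/e](R)))) ∪ π[c,w](ρ[c/e](σ[g>2](R)))) → 6

|E| = 6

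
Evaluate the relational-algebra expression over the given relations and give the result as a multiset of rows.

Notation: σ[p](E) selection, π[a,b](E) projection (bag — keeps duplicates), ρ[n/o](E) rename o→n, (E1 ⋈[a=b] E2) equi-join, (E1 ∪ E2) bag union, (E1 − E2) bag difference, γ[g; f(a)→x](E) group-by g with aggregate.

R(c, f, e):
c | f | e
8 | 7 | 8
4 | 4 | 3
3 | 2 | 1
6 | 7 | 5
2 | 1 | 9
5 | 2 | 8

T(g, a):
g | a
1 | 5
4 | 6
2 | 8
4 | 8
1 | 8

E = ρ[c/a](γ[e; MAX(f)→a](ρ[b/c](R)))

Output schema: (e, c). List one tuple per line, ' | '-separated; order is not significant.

Row counts bottom-up:
  R → 6
  ρ[b/c](R) → 6
  γ[e; MAX(f)→a](ρ[b/c](R)) → 5
  ρ[c/a](γ[e; MAX(f)→a](ρ[b/c](R))) → 5

== RESULT ==
e | c
1 | 2
3 | 4
5 | 7
8 | 7
9 | 1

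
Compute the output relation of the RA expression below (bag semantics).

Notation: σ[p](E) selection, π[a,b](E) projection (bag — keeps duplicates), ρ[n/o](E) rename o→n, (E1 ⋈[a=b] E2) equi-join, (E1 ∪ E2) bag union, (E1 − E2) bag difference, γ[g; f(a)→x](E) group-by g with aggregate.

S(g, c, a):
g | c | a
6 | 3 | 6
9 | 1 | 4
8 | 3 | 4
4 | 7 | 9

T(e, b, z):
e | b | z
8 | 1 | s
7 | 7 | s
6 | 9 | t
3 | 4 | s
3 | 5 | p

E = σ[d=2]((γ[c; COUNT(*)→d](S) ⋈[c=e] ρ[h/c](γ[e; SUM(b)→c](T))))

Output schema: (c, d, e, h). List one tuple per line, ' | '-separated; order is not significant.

Subexpression sizes:
  S → 4
  γ[c; COUNT(*)→d](S) → 3
  T → 5
  γ[e; SUM(b)→c](T) → 4
  ρ[h/c](γ[e; SUM(b)→c](T)) → 4
  (γ[c; COUNT(*)→d](S) ⋈[c=e] ρ[h/c](γ[e; SUM(b)→c](T))) → 2
  σ[d=2]((γ[c; COUNT(*)→d](S) ⋈[c=e] ρ[h/c](γ[e; SUM(b)→c](T)))) → 1

== RESULT ==
c | d | e | h
3 | 2 | 3 | 9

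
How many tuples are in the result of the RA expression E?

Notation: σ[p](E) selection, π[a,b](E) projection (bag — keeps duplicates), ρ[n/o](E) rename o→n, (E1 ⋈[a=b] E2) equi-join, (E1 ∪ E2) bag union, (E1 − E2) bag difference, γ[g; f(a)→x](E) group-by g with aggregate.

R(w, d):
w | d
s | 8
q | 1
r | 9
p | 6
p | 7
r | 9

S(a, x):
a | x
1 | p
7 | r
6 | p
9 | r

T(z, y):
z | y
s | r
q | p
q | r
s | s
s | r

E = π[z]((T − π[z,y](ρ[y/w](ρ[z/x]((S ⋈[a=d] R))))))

Subexpression sizes:
  T → 5
  S → 4
  R → 6
  (S ⋈[a=d] R) → 5
  ρ[z/x]((S ⋈[a=d] R)) → 5
  ρ[y/w](ρ[z/x]((S ⋈[a=d] R))) → 5
  π[z,y](ρ[y/w](ρ[z/x]((S ⋈[a=d] R)))) → 5
  (T − π[z,y](ρ[y/w](ρ[z/x]((S ⋈[a=d] R))))) → 5
  π[z]((T − π[z,y](ρ[y/w](ρ[z/x]((S ⋈[a=d] R)))))) → 5

|E| = 5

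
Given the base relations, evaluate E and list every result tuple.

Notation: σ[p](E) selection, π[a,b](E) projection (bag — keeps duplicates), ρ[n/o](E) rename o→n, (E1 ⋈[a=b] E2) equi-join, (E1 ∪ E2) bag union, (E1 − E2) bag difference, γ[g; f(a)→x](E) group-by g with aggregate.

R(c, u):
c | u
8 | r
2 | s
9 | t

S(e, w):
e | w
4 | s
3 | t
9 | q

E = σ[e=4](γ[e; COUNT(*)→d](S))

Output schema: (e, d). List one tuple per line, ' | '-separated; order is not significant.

Subexpression sizes:
  S → 3
  γ[e; COUNT(*)→d](S) → 3
  σ[e=4](γ[e; COUNT(*)→d](S)) → 1

== RESULT ==
e | d
4 | 1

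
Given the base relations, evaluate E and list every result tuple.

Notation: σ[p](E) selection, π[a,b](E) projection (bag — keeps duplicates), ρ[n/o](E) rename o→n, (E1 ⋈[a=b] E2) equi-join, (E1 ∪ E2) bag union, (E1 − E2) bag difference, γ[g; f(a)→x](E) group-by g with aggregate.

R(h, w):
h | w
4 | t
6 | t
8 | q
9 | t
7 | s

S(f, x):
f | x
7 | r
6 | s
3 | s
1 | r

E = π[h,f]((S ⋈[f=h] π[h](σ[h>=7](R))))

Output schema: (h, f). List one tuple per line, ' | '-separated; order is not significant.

Per-node cardinality:
  S → 4
  R → 5
  σ[h>=7](R) → 3
  π[h](σ[h>=7](R)) → 3
  (S ⋈[f=h] π[h](σ[h>=7](R))) → 1
  π[h,f]((S ⋈[f=h] π[h](σ[h>=7](R)))) → 1

== RESULT ==
h | f
7 | 7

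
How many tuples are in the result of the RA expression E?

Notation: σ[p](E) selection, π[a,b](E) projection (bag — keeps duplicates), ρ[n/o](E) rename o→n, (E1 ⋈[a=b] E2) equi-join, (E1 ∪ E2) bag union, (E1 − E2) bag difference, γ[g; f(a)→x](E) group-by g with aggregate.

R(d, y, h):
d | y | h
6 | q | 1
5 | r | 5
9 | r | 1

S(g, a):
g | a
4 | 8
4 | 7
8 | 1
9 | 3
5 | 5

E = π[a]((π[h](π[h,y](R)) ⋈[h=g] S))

Per-node cardinality:
  R → 3
  π[h,y](R) → 3
  π[h](π[h,y](R)) → 3
  S → 5
  (π[h](π[h,y](R)) ⋈[h=g] S) → 1
  π[a]((π[h](π[h,y](R)) ⋈[h=g] S)) → 1

|E| = 1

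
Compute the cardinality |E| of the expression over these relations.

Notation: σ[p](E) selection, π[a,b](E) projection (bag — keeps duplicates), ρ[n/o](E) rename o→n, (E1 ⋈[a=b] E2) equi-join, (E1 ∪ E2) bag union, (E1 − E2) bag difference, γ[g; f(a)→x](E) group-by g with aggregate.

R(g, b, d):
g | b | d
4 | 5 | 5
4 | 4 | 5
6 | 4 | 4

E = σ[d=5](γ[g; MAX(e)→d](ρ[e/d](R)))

Subexpression sizes:
  R → 3
  ρ[e/d](R) → 3
  γ[g; MAX(e)→d](ρ[e/d](R)) → 2
  σ[d=5](γ[g; MAX(e)→d](ρ[e/d](R))) → 1

|E| = 1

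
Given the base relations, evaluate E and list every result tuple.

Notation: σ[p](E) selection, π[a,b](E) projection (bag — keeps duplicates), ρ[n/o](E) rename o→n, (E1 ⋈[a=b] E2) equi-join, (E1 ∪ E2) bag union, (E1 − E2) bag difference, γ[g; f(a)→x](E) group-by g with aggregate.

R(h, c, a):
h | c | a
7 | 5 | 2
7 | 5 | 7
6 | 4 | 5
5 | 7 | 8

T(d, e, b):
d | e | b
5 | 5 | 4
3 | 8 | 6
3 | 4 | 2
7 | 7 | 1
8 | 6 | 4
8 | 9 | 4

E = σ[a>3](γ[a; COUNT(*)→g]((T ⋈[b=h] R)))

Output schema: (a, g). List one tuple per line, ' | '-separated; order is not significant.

Row counts bottom-up:
  T → 6
  R → 4
  (T ⋈[b=h] R) → 1
  γ[a; COUNT(*)→g]((T ⋈[b=h] R)) → 1
  σ[a>3](γ[a; COUNT(*)→g]((T ⋈[b=h] R))) → 1

== RESULT ==
a | g
5 | 1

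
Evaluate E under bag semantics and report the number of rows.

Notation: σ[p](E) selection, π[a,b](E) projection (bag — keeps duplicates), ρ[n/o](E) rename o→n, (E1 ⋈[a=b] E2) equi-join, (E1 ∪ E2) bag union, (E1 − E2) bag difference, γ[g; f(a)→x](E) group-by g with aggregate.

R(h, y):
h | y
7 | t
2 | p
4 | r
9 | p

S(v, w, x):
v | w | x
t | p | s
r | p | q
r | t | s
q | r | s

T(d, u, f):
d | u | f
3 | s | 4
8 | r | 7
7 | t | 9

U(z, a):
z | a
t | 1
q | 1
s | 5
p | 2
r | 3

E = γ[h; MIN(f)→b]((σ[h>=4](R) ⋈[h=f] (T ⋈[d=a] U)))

Per-node cardinality:
  R → 4
  σ[h>=4](R) → 3
  T → 3
  U → 5
  (T ⋈[d=a] U) → 1
  (σ[h>=4](R) ⋈[h=f] (T ⋈[d=a] U)) → 1
  γ[h; MIN(f)→b]((σ[h>=4](R) ⋈[h=f] (T ⋈[d=a] U))) → 1

|E| = 1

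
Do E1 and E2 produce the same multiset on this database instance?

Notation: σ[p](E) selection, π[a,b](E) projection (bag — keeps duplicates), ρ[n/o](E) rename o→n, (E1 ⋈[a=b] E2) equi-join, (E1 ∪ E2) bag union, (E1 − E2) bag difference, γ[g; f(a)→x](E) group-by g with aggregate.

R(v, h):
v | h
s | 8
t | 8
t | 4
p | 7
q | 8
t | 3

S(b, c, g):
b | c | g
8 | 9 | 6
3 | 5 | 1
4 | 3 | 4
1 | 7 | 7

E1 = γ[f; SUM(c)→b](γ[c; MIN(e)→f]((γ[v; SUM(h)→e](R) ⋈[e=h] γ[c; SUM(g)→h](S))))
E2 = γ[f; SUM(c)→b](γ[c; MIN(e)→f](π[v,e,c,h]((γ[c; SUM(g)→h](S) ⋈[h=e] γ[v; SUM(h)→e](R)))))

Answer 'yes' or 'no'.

E1 per-node cardinality:
  R → 6
  γ[v; SUM(h)→e](R) → 4
  S → 4
  γ[c; SUM(g)→h](S) → 4
  (γ[v; SUM(h)→e](R) ⋈[e=h] γ[c; SUM(g)→h](S)) → 1
  γ[c; MIN(e)→f]((γ[v; SUM(h)→e](R) ⋈[e=h] γ[c; SUM(g)→h](S))) → 1
  γ[f; SUM(c)→b](γ[c; MIN(e)→f]((γ[v; SUM(h)→e](R) ⋈[e=h] γ[c; SUM(g)→h](S)))) → 1
E2 per-node cardinality:
  S → 4
  γ[c; SUM(g)→h](S) → 4
  R → 6
  γ[v; SUM(h)→e](R) → 4
  (γ[c; SUM(g)→h](S) ⋈[h=e] γ[v; SUM(h)→e](R)) → 1
  π[v,e,c,h]((γ[c; SUM(g)→h](S) ⋈[h=e] γ[v; SUM(h)→e](R))) → 1
  γ[c; MIN(e)→f](π[v,e,c,h]((γ[c; SUM(g)→h](S) ⋈[h=e] γ[v; SUM(h)→e](R)))) → 1
  γ[f; SUM(c)→b](γ[c; MIN(e)→f](π[v,e,c,h]((γ[c; SUM(g)→h](S) ⋈[h=e] γ[v; SUM(h)→e](R))))) → 1

E1 and E2 produce the same multiset:
f | b
7 | 7

yes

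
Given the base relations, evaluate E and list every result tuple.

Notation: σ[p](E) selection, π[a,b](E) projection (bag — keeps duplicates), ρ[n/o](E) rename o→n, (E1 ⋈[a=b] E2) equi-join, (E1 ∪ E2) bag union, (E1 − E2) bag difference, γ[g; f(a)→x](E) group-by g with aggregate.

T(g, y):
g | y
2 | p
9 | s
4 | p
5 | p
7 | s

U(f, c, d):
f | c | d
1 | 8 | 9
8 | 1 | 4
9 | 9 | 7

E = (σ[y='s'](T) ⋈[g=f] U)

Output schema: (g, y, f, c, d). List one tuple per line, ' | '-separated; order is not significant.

Per-node cardinality:
  T → 5
  σ[y='s'](T) → 2
  U → 3
  (σ[y='s'](T) ⋈[g=f] U) → 1

== RESULT ==
g | y | f | c | d
9 | s | 9 | 9 | 7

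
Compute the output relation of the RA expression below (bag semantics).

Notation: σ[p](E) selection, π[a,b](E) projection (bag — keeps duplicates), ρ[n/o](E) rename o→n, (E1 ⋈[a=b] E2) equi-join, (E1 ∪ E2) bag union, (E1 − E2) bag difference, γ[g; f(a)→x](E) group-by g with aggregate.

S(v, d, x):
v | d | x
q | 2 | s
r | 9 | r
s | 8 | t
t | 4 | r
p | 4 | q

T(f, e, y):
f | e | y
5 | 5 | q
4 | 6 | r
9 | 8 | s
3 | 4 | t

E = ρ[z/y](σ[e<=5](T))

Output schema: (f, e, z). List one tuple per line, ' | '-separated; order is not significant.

Row counts bottom-up:
  T → 4
  σ[e<=5](T) → 2
  ρ[z/y](σ[e<=5](T)) → 2

== RESULT ==
f | e | z
3 | 4 | t
5 | 5 | q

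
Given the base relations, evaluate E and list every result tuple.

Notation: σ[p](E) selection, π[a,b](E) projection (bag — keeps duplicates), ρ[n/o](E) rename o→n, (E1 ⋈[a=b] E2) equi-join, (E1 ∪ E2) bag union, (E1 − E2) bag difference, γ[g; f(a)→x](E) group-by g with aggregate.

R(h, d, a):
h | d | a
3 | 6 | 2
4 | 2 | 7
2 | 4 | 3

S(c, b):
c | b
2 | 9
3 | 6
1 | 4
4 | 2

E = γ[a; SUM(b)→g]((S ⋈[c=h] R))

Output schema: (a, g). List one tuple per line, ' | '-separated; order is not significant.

Per-node cardinality:
  S → 4
  R → 3
  (S ⋈[c=h] R) → 3
  γ[a; SUM(b)→g]((S ⋈[c=h] R)) → 3

== RESULT ==
a | g
2 | 6
3 | 9
7 | 2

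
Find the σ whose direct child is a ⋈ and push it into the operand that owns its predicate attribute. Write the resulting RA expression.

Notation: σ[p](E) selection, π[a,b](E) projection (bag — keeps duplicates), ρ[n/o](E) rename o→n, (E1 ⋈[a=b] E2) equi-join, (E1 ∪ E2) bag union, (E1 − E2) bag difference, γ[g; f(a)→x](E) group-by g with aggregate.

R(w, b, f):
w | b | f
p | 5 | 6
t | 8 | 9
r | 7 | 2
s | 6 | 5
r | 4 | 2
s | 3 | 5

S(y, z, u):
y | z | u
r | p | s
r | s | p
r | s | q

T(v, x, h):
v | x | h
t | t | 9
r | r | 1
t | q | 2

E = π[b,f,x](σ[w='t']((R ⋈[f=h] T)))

σ filters on w, owned by the left side.
E' = π[b,f,x]((σ[w='t'](R) ⋈[f=h] T))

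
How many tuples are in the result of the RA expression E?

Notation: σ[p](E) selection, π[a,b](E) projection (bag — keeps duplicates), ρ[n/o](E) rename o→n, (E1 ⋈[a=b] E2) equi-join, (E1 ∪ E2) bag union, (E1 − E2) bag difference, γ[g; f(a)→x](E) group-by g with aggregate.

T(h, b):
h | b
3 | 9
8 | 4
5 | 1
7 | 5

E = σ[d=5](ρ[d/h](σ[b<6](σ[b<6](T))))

Per-node cardinality:
  T → 4
  σ[b<6](T) → 3
  σ[b<6](σ[b<6](T)) → 3
  ρ[d/h](σ[b<6](σ[b<6](T))) → 3
  σ[d=5](ρ[d/h](σ[b<6](σ[b<6](T)))) → 1

|E| = 1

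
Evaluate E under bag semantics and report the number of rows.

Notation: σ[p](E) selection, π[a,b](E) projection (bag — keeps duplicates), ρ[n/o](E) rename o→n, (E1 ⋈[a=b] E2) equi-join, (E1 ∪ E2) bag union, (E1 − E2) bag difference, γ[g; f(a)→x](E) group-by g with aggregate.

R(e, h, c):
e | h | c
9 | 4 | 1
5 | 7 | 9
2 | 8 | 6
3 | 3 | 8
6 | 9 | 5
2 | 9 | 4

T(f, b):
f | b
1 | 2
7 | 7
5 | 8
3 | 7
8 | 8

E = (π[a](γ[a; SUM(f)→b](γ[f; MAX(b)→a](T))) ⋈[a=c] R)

Stepwise |·|:
  T → 5
  γ[f; MAX(b)→a](T) → 5
  γ[a; SUM(f)→b](γ[f; MAX(b)→a](T)) → 3
  π[a](γ[a; SUM(f)→b](γ[f; MAX(b)→a](T))) → 3
  R → 6
  (π[a](γ[a; SUM(f)→b](γ[f; MAX(b)→a](T))) ⋈[a=c] R) → 1

|E| = 1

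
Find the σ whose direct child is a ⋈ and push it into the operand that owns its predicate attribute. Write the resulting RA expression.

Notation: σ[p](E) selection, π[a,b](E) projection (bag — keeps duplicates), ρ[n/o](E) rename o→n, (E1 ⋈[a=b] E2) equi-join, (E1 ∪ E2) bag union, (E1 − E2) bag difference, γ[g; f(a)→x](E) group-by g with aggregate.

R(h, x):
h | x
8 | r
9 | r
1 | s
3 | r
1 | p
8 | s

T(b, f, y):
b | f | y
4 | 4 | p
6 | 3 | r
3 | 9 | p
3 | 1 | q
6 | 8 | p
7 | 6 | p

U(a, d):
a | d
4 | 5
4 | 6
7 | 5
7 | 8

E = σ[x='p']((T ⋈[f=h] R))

σ filters on x, owned by the right side.
E' = (T ⋈[f=h] σ[x='p'](R))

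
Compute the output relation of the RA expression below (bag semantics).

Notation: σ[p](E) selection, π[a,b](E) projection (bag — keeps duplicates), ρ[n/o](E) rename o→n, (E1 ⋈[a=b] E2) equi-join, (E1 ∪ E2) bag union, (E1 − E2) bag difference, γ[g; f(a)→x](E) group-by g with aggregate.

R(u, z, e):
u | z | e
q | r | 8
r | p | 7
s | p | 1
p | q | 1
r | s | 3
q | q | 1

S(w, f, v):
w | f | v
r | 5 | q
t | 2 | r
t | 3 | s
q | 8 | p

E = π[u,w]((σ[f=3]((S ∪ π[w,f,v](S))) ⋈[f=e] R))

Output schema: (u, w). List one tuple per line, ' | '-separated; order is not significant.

Per-node cardinality:
  S → 4
  S → 4
  π[w,f,v](S) → 4
  (S ∪ π[w,f,v](S)) → 8
  σ[f=3]((S ∪ π[w,f,v](S))) → 2
  R → 6
  (σ[f=3]((S ∪ π[w,f,v](S))) ⋈[f=e] R) → 2
  π[u,w]((σ[f=3]((S ∪ π[w,f,v](S))) ⋈[f=e] R)) → 2

== RESULT ==
u | w
r | t
r | t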